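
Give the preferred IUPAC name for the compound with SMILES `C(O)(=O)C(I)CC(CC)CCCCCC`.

Counting along the main chain through the –COOH group gives 10 carbons: the parent is decane.
The highest-priority functional group is a carboxylic acid (terminal –COOH), so the name ends in -oic acid.
Number the chain so that the carboxylic acid carbon is C-1 by definition.
This places an ethyl group at C-4; an iodo group at C-2.
The substituents are ordered alphabetically, ignoring any di-/tri- multipliers.
Putting it together: 4-ethyl-2-iododecanoic acid.

4-ethyl-2-iododecanoic acid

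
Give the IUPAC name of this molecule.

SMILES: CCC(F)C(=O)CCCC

The longest chain bearing the carbonyl is 8 carbons long (octane).
A ketone (C=O on an internal carbon) is the principal characteristic group, giving the suffix -one.
Number the chain so that numbering from this end puts the carbonyl group at C-4 rather than C-5.
With this numbering: the carbonyl at C-4; a fluoro group at C-3.
Putting it together: 3-fluorooctan-4-one.

3-fluorooctan-4-one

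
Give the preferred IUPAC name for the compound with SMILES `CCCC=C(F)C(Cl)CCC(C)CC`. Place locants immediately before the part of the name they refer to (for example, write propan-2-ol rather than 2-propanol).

The longest chain bearing the multiple bond is 11 carbons long (undecane).
The chain contains a C=C double bond, so the unsaturation ending is -ene.
The numbering direction is chosen so that numbering from this end puts the double bond at C-4 rather than C-7.
With this numbering: the double bond between C-4 and C-5; a chloro group at C-6; a fluoro group at C-5; a methyl group at C-9.
The substituents are ordered alphabetically, ignoring any di-/tri- multipliers.
Assembling the pieces gives 6-chloro-5-fluoro-9-methylundec-4-ene.

6-chloro-5-fluoro-9-methylundec-4-ene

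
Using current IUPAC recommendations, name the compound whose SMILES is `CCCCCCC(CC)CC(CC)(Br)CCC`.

The parent chain contains 12 carbons (dodecane).
Choose the numbering such that the substituent locant set {4,4,6} is lower than {7,9,9} at the first point of difference.
That gives a bromo group at C-4; ethyl groups at C-4 and C-6.
Substituent prefixes are cited in alphabetical order (multiplying prefixes like di-/tri- are ignored for ordering).
Putting it together: 4-bromo-4,6-diethyldodecane.

4-bromo-4,6-diethyldodecane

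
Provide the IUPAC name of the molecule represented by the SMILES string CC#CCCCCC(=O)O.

oct-6-ynoic acid

Counting along the main chain through the –COOH group and the multiple bond gives 8 carbons: the parent is octane.
The highest-priority functional group is a carboxylic acid (terminal –COOH), so the name ends in -oic acid.
A C≡C triple bond in the chain gives the infix -yne-.
Choose the numbering such that the carboxylic acid carbon is C-1 by definition.
With this numbering: the triple bond between C-6 and C-7.
Assembling the pieces gives oct-6-ynoic acid.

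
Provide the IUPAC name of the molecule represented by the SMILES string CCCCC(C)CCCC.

5-methylnonane

The longest continuous carbon chain has 9 atoms, so the parent hydride is nonane.
The molecule is symmetric, so either numbering direction gives the same locants.
That gives a methyl group at C-5.
The name is 5-methylnonane.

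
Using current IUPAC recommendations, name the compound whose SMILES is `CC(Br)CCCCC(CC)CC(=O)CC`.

10-bromo-5-ethylundecan-3-one

The longest carbon chain that includes the carbonyl has 11 carbons, so the parent hydride is undecane.
A ketone (C=O on an internal carbon) is the principal characteristic group, giving the suffix -one.
Choose the numbering such that numbering from this end puts the carbonyl group at C-3 rather than C-9.
This places the carbonyl at C-3; a bromo group at C-10; an ethyl group at C-5.
Prefixes are listed alphabetically: bromo, ethyl.
Assembling the pieces gives 10-bromo-5-ethylundecan-3-one.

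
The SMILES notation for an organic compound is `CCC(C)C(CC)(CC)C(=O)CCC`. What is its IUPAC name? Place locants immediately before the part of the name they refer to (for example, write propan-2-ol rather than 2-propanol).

Counting along the main chain through the carbonyl gives 8 carbons: the parent is octane.
The highest-priority functional group is a ketone (C=O on an internal carbon), so the name ends in -one.
Number the chain so that numbering from this end puts the carbonyl group at C-4 rather than C-5.
That gives the carbonyl at C-4; two ethyl groups at C-5; a methyl group at C-6.
Prefixes are listed alphabetically: ethyl, methyl.
Putting it together: 5,5-diethyl-6-methyloctan-4-one.

5,5-diethyl-6-methyloctan-4-one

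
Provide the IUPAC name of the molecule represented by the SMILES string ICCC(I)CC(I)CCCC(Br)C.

9-bromo-1,3,5-triiododecane

The longest continuous carbon chain has 10 atoms, so the parent hydride is decane.
Choose the numbering such that the substituent locant set {1,3,5,9} is lower than {2,6,8,10} at the first point of difference.
That gives a bromo group at C-9; iodo groups at C-1 and C-3 and C-5.
Substituent prefixes are cited in alphabetical order (multiplying prefixes like di-/tri- are ignored for ordering).
Assembling the pieces gives 9-bromo-1,3,5-triiododecane.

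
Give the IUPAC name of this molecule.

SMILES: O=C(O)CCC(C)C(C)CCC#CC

4,5-dimethyldec-8-ynoic acid

The longest chain bearing the –COOH group and the multiple bond is 10 carbons long (decane).
The highest-priority functional group is a carboxylic acid (terminal –COOH), so the name ends in -oic acid.
A C≡C triple bond in the chain gives the infix -yne-.
Number the chain so that the carboxylic acid carbon is C-1 by definition.
This places the triple bond between C-8 and C-9; methyl groups at C-4 and C-5.
Putting it together: 4,5-dimethyldec-8-ynoic acid.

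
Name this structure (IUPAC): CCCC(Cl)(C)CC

The parent chain contains 6 carbons (hexane).
The numbering direction is chosen so that the substituent locant set {3,3} is lower than {4,4} at the first point of difference.
With this numbering: a chloro group at C-3; a methyl group at C-3.
Substituent prefixes are cited in alphabetical order (multiplying prefixes like di-/tri- are ignored for ordering).
The name is 3-chloro-3-methylhexane.

3-chloro-3-methylhexane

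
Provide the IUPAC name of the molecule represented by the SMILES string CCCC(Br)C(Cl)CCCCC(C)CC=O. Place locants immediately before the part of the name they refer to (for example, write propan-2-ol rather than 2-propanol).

9-bromo-8-chloro-3-methyldodecanal

Counting along the main chain through the –CHO group gives 12 carbons: the parent is dodecane.
The principal characteristic group is an aldehyde (terminal –CHO), named with the suffix -al.
Choose the numbering such that the aldehyde carbon is C-1 by definition.
That gives a bromo group at C-9; a chloro group at C-8; a methyl group at C-3.
The substituents are ordered alphabetically, ignoring any di-/tri- multipliers.
The name is 9-bromo-8-chloro-3-methyldodecanal.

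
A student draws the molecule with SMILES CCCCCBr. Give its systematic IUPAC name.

1-bromopentane

The longest continuous carbon chain has 5 atoms, so the parent hydride is pentane.
The numbering direction is chosen so that the substituent locant set {1} is lower than {5} at the first point of difference.
With this numbering: a bromo group at C-1.
Putting it together: 1-bromopentane.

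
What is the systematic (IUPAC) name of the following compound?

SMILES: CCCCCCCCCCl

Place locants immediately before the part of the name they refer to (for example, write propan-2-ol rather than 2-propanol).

1-chlorononane

The longest continuous carbon chain has 9 atoms, so the parent hydride is nonane.
Choose the numbering such that the substituent locant set {1} is lower than {9} at the first point of difference.
With this numbering: a chloro group at C-1.
Putting it together: 1-chlorononane.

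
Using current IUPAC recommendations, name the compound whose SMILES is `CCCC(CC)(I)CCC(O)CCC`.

Counting along the main chain through the –OH group gives 10 carbons: the parent is decane.
The highest-priority functional group is an alcohol (–OH), so the name ends in -ol.
The numbering direction is chosen so that numbering from this end puts the hydroxyl group at C-4 rather than C-7.
That gives the hydroxyl at C-4; an ethyl group at C-7; an iodo group at C-7.
Prefixes are listed alphabetically: ethyl, iodo.
The name is 7-ethyl-7-iododecan-4-ol.

7-ethyl-7-iododecan-4-ol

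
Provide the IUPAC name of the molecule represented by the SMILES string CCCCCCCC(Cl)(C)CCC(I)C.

The longest carbon chain is 12 atoms: the parent is dodecane.
The numbering direction is chosen so that the substituent locant set {2,5,5} is lower than {8,8,11} at the first point of difference.
This places a chloro group at C-5; an iodo group at C-2; a methyl group at C-5.
Prefixes are listed alphabetically: chloro, iodo, methyl.
Assembling the pieces gives 5-chloro-2-iodo-5-methyldodecane.

5-chloro-2-iodo-5-methyldodecane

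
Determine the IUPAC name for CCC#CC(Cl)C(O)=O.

2-chlorohex-3-ynoic acid

Counting along the main chain through the –COOH group and the multiple bond gives 6 carbons: the parent is hexane.
A carboxylic acid (terminal –COOH) is the principal characteristic group, giving the suffix -oic acid.
There is one C≡C triple bond, indicated by the ending -yne.
The numbering direction is chosen so that the carboxylic acid carbon is C-1 by definition.
That gives the triple bond between C-3 and C-4; a chloro group at C-2.
The name is 2-chlorohex-3-ynoic acid.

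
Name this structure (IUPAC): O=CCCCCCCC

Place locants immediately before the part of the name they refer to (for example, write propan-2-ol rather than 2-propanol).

octanal

The longest chain bearing the –CHO group is 8 carbons long (octane).
An aldehyde (terminal –CHO) is the principal characteristic group, giving the suffix -al.
Number the chain so that the aldehyde carbon is C-1 by definition.
Putting it together: octanal.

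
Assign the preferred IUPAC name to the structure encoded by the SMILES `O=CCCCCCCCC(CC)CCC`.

The longest chain bearing the –CHO group is 12 carbons long (dodecane).
The highest-priority functional group is an aldehyde (terminal –CHO), so the name ends in -al.
Number the chain so that the aldehyde carbon is C-1 by definition.
This places an ethyl group at C-9.
Assembling the pieces gives 9-ethyldodecanal.

9-ethyldodecanal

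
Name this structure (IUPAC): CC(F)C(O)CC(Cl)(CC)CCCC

The longest carbon chain that includes the –OH group has 9 carbons, so the parent hydride is nonane.
The principal characteristic group is an alcohol (–OH), named with the suffix -ol.
Number the chain so that numbering from this end puts the hydroxyl group at C-3 rather than C-7.
This places the hydroxyl at C-3; a chloro group at C-5; an ethyl group at C-5; a fluoro group at C-2.
Prefixes are listed alphabetically: chloro, ethyl, fluoro.
Putting it together: 5-chloro-5-ethyl-2-fluorononan-3-ol.

5-chloro-5-ethyl-2-fluorononan-3-ol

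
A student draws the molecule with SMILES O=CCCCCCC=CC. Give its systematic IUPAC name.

Counting along the main chain through the –CHO group and the multiple bond gives 9 carbons: the parent is nonane.
The principal characteristic group is an aldehyde (terminal –CHO), named with the suffix -al.
A C=C double bond in the chain gives the infix -ene-.
Choose the numbering such that the aldehyde carbon is C-1 by definition.
With this numbering: the double bond between C-7 and C-8.
Putting it together: non-7-enal.

non-7-enal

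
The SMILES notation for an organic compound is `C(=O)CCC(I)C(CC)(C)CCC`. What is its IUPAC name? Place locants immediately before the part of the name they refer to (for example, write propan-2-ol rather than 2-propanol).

The longest chain bearing the –CHO group is 8 carbons long (octane).
An aldehyde (terminal –CHO) is the principal characteristic group, giving the suffix -al.
The numbering direction is chosen so that the aldehyde carbon is C-1 by definition.
With this numbering: an ethyl group at C-5; an iodo group at C-4; a methyl group at C-5.
The substituents are ordered alphabetically, ignoring any di-/tri- multipliers.
Putting it together: 5-ethyl-4-iodo-5-methyloctanal.

5-ethyl-4-iodo-5-methyloctanal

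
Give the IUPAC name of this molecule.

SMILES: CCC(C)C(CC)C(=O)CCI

Counting along the main chain through the carbonyl gives 7 carbons: the parent is heptane.
The highest-priority functional group is a ketone (C=O on an internal carbon), so the name ends in -one.
Number the chain so that numbering from this end puts the carbonyl group at C-3 rather than C-5.
That gives the carbonyl at C-3; an ethyl group at C-4; an iodo group at C-1; a methyl group at C-5.
The substituents are ordered alphabetically, ignoring any di-/tri- multipliers.
The name is 4-ethyl-1-iodo-5-methylheptan-3-one.

4-ethyl-1-iodo-5-methylheptan-3-one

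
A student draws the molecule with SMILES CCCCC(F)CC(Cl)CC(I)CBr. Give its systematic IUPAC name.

1-bromo-4-chloro-6-fluoro-2-iododecane

The longest continuous carbon chain has 10 atoms, so the parent hydride is decane.
The numbering direction is chosen so that the substituent locant set {1,2,4,6} is lower than {5,7,9,10} at the first point of difference.
With this numbering: a bromo group at C-1; a chloro group at C-4; a fluoro group at C-6; an iodo group at C-2.
Substituent prefixes are cited in alphabetical order (multiplying prefixes like di-/tri- are ignored for ordering).
Assembling the pieces gives 1-bromo-4-chloro-6-fluoro-2-iododecane.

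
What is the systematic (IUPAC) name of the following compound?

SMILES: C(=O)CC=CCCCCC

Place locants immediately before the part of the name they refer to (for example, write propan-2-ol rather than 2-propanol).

non-3-enal

The longest chain bearing the –CHO group and the multiple bond is 9 carbons long (nonane).
The principal characteristic group is an aldehyde (terminal –CHO), named with the suffix -al.
There is one C=C double bond, indicated by the ending -ene.
Choose the numbering such that the aldehyde carbon is C-1 by definition.
That gives the double bond between C-3 and C-4.
Assembling the pieces gives non-3-enal.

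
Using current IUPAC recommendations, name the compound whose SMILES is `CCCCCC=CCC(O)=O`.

The longest chain bearing the –COOH group and the multiple bond is 9 carbons long (nonane).
The principal characteristic group is a carboxylic acid (terminal –COOH), named with the suffix -oic acid.
A C=C double bond in the chain gives the infix -ene-.
Number the chain so that the carboxylic acid carbon is C-1 by definition.
This places the double bond between C-3 and C-4.
Putting it together: non-3-enoic acid.

non-3-enoic acid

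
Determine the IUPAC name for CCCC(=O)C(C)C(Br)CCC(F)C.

6-bromo-9-fluoro-5-methyldecan-4-one

Counting along the main chain through the carbonyl gives 10 carbons: the parent is decane.
A ketone (C=O on an internal carbon) is the principal characteristic group, giving the suffix -one.
The numbering direction is chosen so that numbering from this end puts the carbonyl group at C-4 rather than C-7.
With this numbering: the carbonyl at C-4; a bromo group at C-6; a fluoro group at C-9; a methyl group at C-5.
Prefixes are listed alphabetically: bromo, fluoro, methyl.
The name is 6-bromo-9-fluoro-5-methyldecan-4-one.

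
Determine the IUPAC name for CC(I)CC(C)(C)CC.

2-iodo-4,4-dimethylhexane

The parent chain contains 6 carbons (hexane).
Choose the numbering such that the substituent locant set {2,4,4} is lower than {3,3,5} at the first point of difference.
With this numbering: an iodo group at C-2; two methyl groups at C-4.
The substituents are ordered alphabetically, ignoring any di-/tri- multipliers.
Assembling the pieces gives 2-iodo-4,4-dimethylhexane.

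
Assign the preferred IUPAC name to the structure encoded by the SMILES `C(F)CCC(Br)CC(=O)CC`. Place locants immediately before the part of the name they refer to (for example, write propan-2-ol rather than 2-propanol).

The longest carbon chain that includes the carbonyl has 8 carbons, so the parent hydride is octane.
A ketone (C=O on an internal carbon) is the principal characteristic group, giving the suffix -one.
The numbering direction is chosen so that numbering from this end puts the carbonyl group at C-3 rather than C-6.
This places the carbonyl at C-3; a bromo group at C-5; a fluoro group at C-8.
Substituent prefixes are cited in alphabetical order (multiplying prefixes like di-/tri- are ignored for ordering).
Assembling the pieces gives 5-bromo-8-fluorooctan-3-one.

5-bromo-8-fluorooctan-3-one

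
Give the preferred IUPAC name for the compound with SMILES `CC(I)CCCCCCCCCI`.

1,10-diiodoundecane

The parent chain contains 11 carbons (undecane).
Choose the numbering such that the substituent locant set {1,10} is lower than {2,11} at the first point of difference.
This places iodo groups at C-1 and C-10.
The name is 1,10-diiodoundecane.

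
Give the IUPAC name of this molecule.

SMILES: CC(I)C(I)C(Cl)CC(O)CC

5-chloro-6,7-diiodooctan-3-ol

The longest carbon chain that includes the –OH group has 8 carbons, so the parent hydride is octane.
An alcohol (–OH) is the principal characteristic group, giving the suffix -ol.
Number the chain so that numbering from this end puts the hydroxyl group at C-3 rather than C-6.
With this numbering: the hydroxyl at C-3; a chloro group at C-5; iodo groups at C-6 and C-7.
The substituents are ordered alphabetically, ignoring any di-/tri- multipliers.
Putting it together: 5-chloro-6,7-diiodooctan-3-ol.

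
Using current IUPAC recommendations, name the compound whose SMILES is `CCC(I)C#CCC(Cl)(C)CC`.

7-chloro-3-iodo-7-methylnon-4-yne

Counting along the main chain through the multiple bond gives 9 carbons: the parent is nonane.
A C≡C triple bond in the chain gives the infix -yne-.
Choose the numbering such that numbering from this end puts the triple bond at C-4 rather than C-5.
With this numbering: the triple bond between C-4 and C-5; a chloro group at C-7; an iodo group at C-3; a methyl group at C-7.
The substituents are ordered alphabetically, ignoring any di-/tri- multipliers.
Putting it together: 7-chloro-3-iodo-7-methylnon-4-yne.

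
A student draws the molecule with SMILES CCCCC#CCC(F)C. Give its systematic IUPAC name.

2-fluoronon-4-yne

The longest chain bearing the multiple bond is 9 carbons long (nonane).
A C≡C triple bond in the chain gives the infix -yne-.
The numbering direction is chosen so that numbering from this end puts the triple bond at C-4 rather than C-5.
With this numbering: the triple bond between C-4 and C-5; a fluoro group at C-2.
Putting it together: 2-fluoronon-4-yne.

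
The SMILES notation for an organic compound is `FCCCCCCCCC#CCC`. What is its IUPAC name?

The longest carbon chain that includes the multiple bond has 12 carbons, so the parent hydride is dodecane.
The chain contains a C≡C triple bond, so the unsaturation ending is -yne.
The numbering direction is chosen so that numbering from this end puts the triple bond at C-3 rather than C-9.
This places the triple bond between C-3 and C-4; a fluoro group at C-12.
Putting it together: 12-fluorododec-3-yne.

12-fluorododec-3-yne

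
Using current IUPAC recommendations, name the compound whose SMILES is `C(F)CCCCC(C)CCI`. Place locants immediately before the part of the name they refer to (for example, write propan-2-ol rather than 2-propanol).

The parent chain contains 8 carbons (octane).
Choose the numbering such that the substituent locant set {1,3,8} is lower than {1,6,8} at the first point of difference.
With this numbering: a fluoro group at C-8; an iodo group at C-1; a methyl group at C-3.
Prefixes are listed alphabetically: fluoro, iodo, methyl.
Assembling the pieces gives 8-fluoro-1-iodo-3-methyloctane.

8-fluoro-1-iodo-3-methyloctane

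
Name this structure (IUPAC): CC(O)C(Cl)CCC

Counting along the main chain through the –OH group gives 6 carbons: the parent is hexane.
The principal characteristic group is an alcohol (–OH), named with the suffix -ol.
The numbering direction is chosen so that numbering from this end puts the hydroxyl group at C-2 rather than C-5.
With this numbering: the hydroxyl at C-2; a chloro group at C-3.
Putting it together: 3-chlorohexan-2-ol.

3-chlorohexan-2-ol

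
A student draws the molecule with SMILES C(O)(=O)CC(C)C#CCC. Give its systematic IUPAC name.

3-methylhept-4-ynoic acid

The longest chain bearing the –COOH group and the multiple bond is 7 carbons long (heptane).
The principal characteristic group is a carboxylic acid (terminal –COOH), named with the suffix -oic acid.
A C≡C triple bond in the chain gives the infix -yne-.
Choose the numbering such that the carboxylic acid carbon is C-1 by definition.
With this numbering: the triple bond between C-4 and C-5; a methyl group at C-3.
The name is 3-methylhept-4-ynoic acid.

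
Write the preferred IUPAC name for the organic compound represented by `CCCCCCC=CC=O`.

Counting along the main chain through the –CHO group and the multiple bond gives 9 carbons: the parent is nonane.
An aldehyde (terminal –CHO) is the principal characteristic group, giving the suffix -al.
There is one C=C double bond, indicated by the ending -ene.
The numbering direction is chosen so that the aldehyde carbon is C-1 by definition.
That gives the double bond between C-2 and C-3.
Putting it together: non-2-enal.

non-2-enal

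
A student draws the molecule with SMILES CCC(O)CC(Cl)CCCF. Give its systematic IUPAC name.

The longest carbon chain that includes the –OH group has 8 carbons, so the parent hydride is octane.
The principal characteristic group is an alcohol (–OH), named with the suffix -ol.
The numbering direction is chosen so that numbering from this end puts the hydroxyl group at C-3 rather than C-6.
That gives the hydroxyl at C-3; a chloro group at C-5; a fluoro group at C-8.
Substituent prefixes are cited in alphabetical order (multiplying prefixes like di-/tri- are ignored for ordering).
Assembling the pieces gives 5-chloro-8-fluorooctan-3-ol.

5-chloro-8-fluorooctan-3-ol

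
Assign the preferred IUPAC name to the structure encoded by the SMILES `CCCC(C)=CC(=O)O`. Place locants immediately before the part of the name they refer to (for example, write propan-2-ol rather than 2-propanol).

3-methylhex-2-enoic acid

Counting along the main chain through the –COOH group and the multiple bond gives 6 carbons: the parent is hexane.
The principal characteristic group is a carboxylic acid (terminal –COOH), named with the suffix -oic acid.
A C=C double bond in the chain gives the infix -ene-.
Number the chain so that the carboxylic acid carbon is C-1 by definition.
With this numbering: the double bond between C-2 and C-3; a methyl group at C-3.
Putting it together: 3-methylhex-2-enoic acid.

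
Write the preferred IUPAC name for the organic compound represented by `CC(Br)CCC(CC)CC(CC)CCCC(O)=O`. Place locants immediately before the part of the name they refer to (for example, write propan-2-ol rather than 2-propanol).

10-bromo-5,7-diethylundecanoic acid

The longest chain bearing the –COOH group is 11 carbons long (undecane).
The principal characteristic group is a carboxylic acid (terminal –COOH), named with the suffix -oic acid.
The numbering direction is chosen so that the carboxylic acid carbon is C-1 by definition.
This places a bromo group at C-10; ethyl groups at C-5 and C-7.
Substituent prefixes are cited in alphabetical order (multiplying prefixes like di-/tri- are ignored for ordering).
Putting it together: 10-bromo-5,7-diethylundecanoic acid.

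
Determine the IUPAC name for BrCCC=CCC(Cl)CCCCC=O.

11-bromo-6-chloroundec-8-enal

The longest carbon chain that includes the –CHO group and the multiple bond has 11 carbons, so the parent hydride is undecane.
The highest-priority functional group is an aldehyde (terminal –CHO), so the name ends in -al.
There is one C=C double bond, indicated by the ending -ene.
Choose the numbering such that the aldehyde carbon is C-1 by definition.
This places the double bond between C-8 and C-9; a bromo group at C-11; a chloro group at C-6.
Substituent prefixes are cited in alphabetical order (multiplying prefixes like di-/tri- are ignored for ordering).
The name is 11-bromo-6-chloroundec-8-enal.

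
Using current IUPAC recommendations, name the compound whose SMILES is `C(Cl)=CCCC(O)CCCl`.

1,7-dichlorohept-6-en-3-ol

The longest chain bearing the –OH group and the multiple bond is 7 carbons long (heptane).
The principal characteristic group is an alcohol (–OH), named with the suffix -ol.
A C=C double bond in the chain gives the infix -ene-.
Choose the numbering such that numbering from this end puts the hydroxyl group at C-3 rather than C-5.
That gives the hydroxyl at C-3; the double bond between C-6 and C-7; chloro groups at C-1 and C-7.
Assembling the pieces gives 1,7-dichlorohept-6-en-3-ol.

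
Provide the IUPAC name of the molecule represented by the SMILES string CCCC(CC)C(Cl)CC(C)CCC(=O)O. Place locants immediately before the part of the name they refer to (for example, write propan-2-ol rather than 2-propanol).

6-chloro-7-ethyl-4-methyldecanoic acid

The longest chain bearing the –COOH group is 10 carbons long (decane).
The principal characteristic group is a carboxylic acid (terminal –COOH), named with the suffix -oic acid.
The numbering direction is chosen so that the carboxylic acid carbon is C-1 by definition.
This places a chloro group at C-6; an ethyl group at C-7; a methyl group at C-4.
Substituent prefixes are cited in alphabetical order (multiplying prefixes like di-/tri- are ignored for ordering).
Putting it together: 6-chloro-7-ethyl-4-methyldecanoic acid.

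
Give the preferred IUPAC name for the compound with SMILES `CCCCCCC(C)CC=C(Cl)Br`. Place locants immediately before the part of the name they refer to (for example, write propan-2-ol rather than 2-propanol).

The longest carbon chain that includes the multiple bond has 10 carbons, so the parent hydride is decane.
There is one C=C double bond, indicated by the ending -ene.
Number the chain so that numbering from this end puts the double bond at C-1 rather than C-9.
That gives the double bond between C-1 and C-2; a bromo group at C-1; a chloro group at C-1; a methyl group at C-4.
The substituents are ordered alphabetically, ignoring any di-/tri- multipliers.
Putting it together: 1-bromo-1-chloro-4-methyldec-1-ene.

1-bromo-1-chloro-4-methyldec-1-ene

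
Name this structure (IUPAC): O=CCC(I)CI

3,4-diiodobutanal

The longest chain bearing the –CHO group is 4 carbons long (butane).
An aldehyde (terminal –CHO) is the principal characteristic group, giving the suffix -al.
The numbering direction is chosen so that the aldehyde carbon is C-1 by definition.
That gives iodo groups at C-3 and C-4.
The name is 3,4-diiodobutanal.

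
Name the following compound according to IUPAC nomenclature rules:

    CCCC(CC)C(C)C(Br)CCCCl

The longest continuous carbon chain has 9 atoms, so the parent hydride is nonane.
The numbering direction is chosen so that the substituent locant set {1,4,5,6} is lower than {4,5,6,9} at the first point of difference.
That gives a bromo group at C-4; a chloro group at C-1; an ethyl group at C-6; a methyl group at C-5.
Substituent prefixes are cited in alphabetical order (multiplying prefixes like di-/tri- are ignored for ordering).
Putting it together: 4-bromo-1-chloro-6-ethyl-5-methylnonane.

4-bromo-1-chloro-6-ethyl-5-methylnonane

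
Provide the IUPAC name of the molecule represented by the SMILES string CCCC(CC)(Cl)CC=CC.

Counting along the main chain through the multiple bond gives 8 carbons: the parent is octane.
The chain contains a C=C double bond, so the unsaturation ending is -ene.
The numbering direction is chosen so that numbering from this end puts the double bond at C-2 rather than C-6.
This places the double bond between C-2 and C-3; a chloro group at C-5; an ethyl group at C-5.
Prefixes are listed alphabetically: chloro, ethyl.
The name is 5-chloro-5-ethyloct-2-ene.

5-chloro-5-ethyloct-2-ene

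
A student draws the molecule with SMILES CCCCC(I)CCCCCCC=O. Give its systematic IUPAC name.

8-iodododecanal

The longest carbon chain that includes the –CHO group has 12 carbons, so the parent hydride is dodecane.
The principal characteristic group is an aldehyde (terminal –CHO), named with the suffix -al.
Choose the numbering such that the aldehyde carbon is C-1 by definition.
With this numbering: an iodo group at C-8.
The name is 8-iodododecanal.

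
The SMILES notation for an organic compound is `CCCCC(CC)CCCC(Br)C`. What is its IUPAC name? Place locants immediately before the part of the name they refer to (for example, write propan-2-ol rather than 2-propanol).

2-bromo-6-ethyldecane

The longest continuous carbon chain has 10 atoms, so the parent hydride is decane.
Number the chain so that the substituent locant set {2,6} is lower than {5,9} at the first point of difference.
With this numbering: a bromo group at C-2; an ethyl group at C-6.
Substituent prefixes are cited in alphabetical order (multiplying prefixes like di-/tri- are ignored for ordering).
Putting it together: 2-bromo-6-ethyldecane.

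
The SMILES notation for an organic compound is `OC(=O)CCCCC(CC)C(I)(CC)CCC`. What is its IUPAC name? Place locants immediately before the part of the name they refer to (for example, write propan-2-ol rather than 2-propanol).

The longest carbon chain that includes the –COOH group has 10 carbons, so the parent hydride is decane.
The principal characteristic group is a carboxylic acid (terminal –COOH), named with the suffix -oic acid.
Choose the numbering such that the carboxylic acid carbon is C-1 by definition.
That gives ethyl groups at C-6 and C-7; an iodo group at C-7.
The substituents are ordered alphabetically, ignoring any di-/tri- multipliers.
The name is 6,7-diethyl-7-iododecanoic acid.

6,7-diethyl-7-iododecanoic acid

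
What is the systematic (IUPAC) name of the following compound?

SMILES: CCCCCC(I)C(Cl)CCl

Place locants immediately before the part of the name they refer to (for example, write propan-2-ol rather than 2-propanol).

1,2-dichloro-3-iodooctane

The parent chain contains 8 carbons (octane).
The numbering direction is chosen so that the substituent locant set {1,2,3} is lower than {6,7,8} at the first point of difference.
This places chloro groups at C-1 and C-2; an iodo group at C-3.
Prefixes are listed alphabetically: chloro, iodo.
The name is 1,2-dichloro-3-iodooctane.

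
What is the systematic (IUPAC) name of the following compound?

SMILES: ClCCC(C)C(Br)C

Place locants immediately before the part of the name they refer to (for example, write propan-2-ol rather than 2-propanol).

The longest carbon chain is 5 atoms: the parent is pentane.
Choose the numbering such that the substituent locant set {1,3,4} is lower than {2,3,5} at the first point of difference.
That gives a bromo group at C-4; a chloro group at C-1; a methyl group at C-3.
Prefixes are listed alphabetically: bromo, chloro, methyl.
The name is 4-bromo-1-chloro-3-methylpentane.

4-bromo-1-chloro-3-methylpentane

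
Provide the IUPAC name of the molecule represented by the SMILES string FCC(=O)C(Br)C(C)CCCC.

3-bromo-1-fluoro-4-methyloctan-2-one

The longest carbon chain that includes the carbonyl has 8 carbons, so the parent hydride is octane.
The highest-priority functional group is a ketone (C=O on an internal carbon), so the name ends in -one.
Number the chain so that numbering from this end puts the carbonyl group at C-2 rather than C-7.
This places the carbonyl at C-2; a bromo group at C-3; a fluoro group at C-1; a methyl group at C-4.
Substituent prefixes are cited in alphabetical order (multiplying prefixes like di-/tri- are ignored for ordering).
Assembling the pieces gives 3-bromo-1-fluoro-4-methyloctan-2-one.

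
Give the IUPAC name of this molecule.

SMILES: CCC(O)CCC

The longest carbon chain that includes the –OH group has 6 carbons, so the parent hydride is hexane.
An alcohol (–OH) is the principal characteristic group, giving the suffix -ol.
Choose the numbering such that numbering from this end puts the hydroxyl group at C-3 rather than C-4.
With this numbering: the hydroxyl at C-3.
Assembling the pieces gives hexan-3-ol.

hexan-3-ol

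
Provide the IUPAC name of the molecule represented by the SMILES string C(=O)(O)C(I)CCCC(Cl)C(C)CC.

Counting along the main chain through the –COOH group gives 9 carbons: the parent is nonane.
The principal characteristic group is a carboxylic acid (terminal –COOH), named with the suffix -oic acid.
The numbering direction is chosen so that the carboxylic acid carbon is C-1 by definition.
That gives a chloro group at C-6; an iodo group at C-2; a methyl group at C-7.
The substituents are ordered alphabetically, ignoring any di-/tri- multipliers.
Assembling the pieces gives 6-chloro-2-iodo-7-methylnonanoic acid.

6-chloro-2-iodo-7-methylnonanoic acid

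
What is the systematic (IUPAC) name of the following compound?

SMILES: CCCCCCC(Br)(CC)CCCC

The parent chain contains 11 carbons (undecane).
The numbering direction is chosen so that the substituent locant set {5,5} is lower than {7,7} at the first point of difference.
That gives a bromo group at C-5; an ethyl group at C-5.
Substituent prefixes are cited in alphabetical order (multiplying prefixes like di-/tri- are ignored for ordering).
The name is 5-bromo-5-ethylundecane.

5-bromo-5-ethylundecane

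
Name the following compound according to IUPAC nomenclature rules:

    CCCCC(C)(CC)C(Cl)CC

The longest carbon chain is 8 atoms: the parent is octane.
The numbering direction is chosen so that the substituent locant set {3,4,4} is lower than {5,5,6} at the first point of difference.
That gives a chloro group at C-3; an ethyl group at C-4; a methyl group at C-4.
Substituent prefixes are cited in alphabetical order (multiplying prefixes like di-/tri- are ignored for ordering).
Assembling the pieces gives 3-chloro-4-ethyl-4-methyloctane.

3-chloro-4-ethyl-4-methyloctane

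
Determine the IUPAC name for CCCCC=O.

The longest chain bearing the –CHO group is 5 carbons long (pentane).
The highest-priority functional group is an aldehyde (terminal –CHO), so the name ends in -al.
Choose the numbering such that the aldehyde carbon is C-1 by definition.
Assembling the pieces gives pentanal.

pentanal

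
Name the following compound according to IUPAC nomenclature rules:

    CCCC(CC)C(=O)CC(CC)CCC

The longest chain bearing the carbonyl is 10 carbons long (decane).
A ketone (C=O on an internal carbon) is the principal characteristic group, giving the suffix -one.
The numbering direction is chosen so that numbering from this end puts the carbonyl group at C-5 rather than C-6.
With this numbering: the carbonyl at C-5; ethyl groups at C-4 and C-7.
Putting it together: 4,7-diethyldecan-5-one.

4,7-diethyldecan-5-one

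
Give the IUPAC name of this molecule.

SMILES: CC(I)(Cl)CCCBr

The longest carbon chain is 5 atoms: the parent is pentane.
Number the chain so that the substituent locant set {1,4,4} is lower than {2,2,5} at the first point of difference.
With this numbering: a bromo group at C-1; a chloro group at C-4; an iodo group at C-4.
The substituents are ordered alphabetically, ignoring any di-/tri- multipliers.
Assembling the pieces gives 1-bromo-4-chloro-4-iodopentane.

1-bromo-4-chloro-4-iodopentane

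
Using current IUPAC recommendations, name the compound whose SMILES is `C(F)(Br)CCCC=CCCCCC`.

Counting along the main chain through the multiple bond gives 11 carbons: the parent is undecane.
There is one C=C double bond, indicated by the ending -ene.
Number the chain so that numbering from this end puts the double bond at C-5 rather than C-6.
This places the double bond between C-5 and C-6; a bromo group at C-1; a fluoro group at C-1.
Substituent prefixes are cited in alphabetical order (multiplying prefixes like di-/tri- are ignored for ordering).
Putting it together: 1-bromo-1-fluoroundec-5-ene.

1-bromo-1-fluoroundec-5-ene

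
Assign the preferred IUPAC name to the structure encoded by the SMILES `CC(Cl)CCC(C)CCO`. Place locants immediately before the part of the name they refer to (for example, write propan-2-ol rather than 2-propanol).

The longest chain bearing the –OH group is 7 carbons long (heptane).
The principal characteristic group is an alcohol (–OH), named with the suffix -ol.
Number the chain so that numbering from this end puts the hydroxyl group at C-1 rather than C-7.
That gives the hydroxyl at C-1; a chloro group at C-6; a methyl group at C-3.
The substituents are ordered alphabetically, ignoring any di-/tri- multipliers.
Assembling the pieces gives 6-chloro-3-methylheptan-1-ol.

6-chloro-3-methylheptan-1-ol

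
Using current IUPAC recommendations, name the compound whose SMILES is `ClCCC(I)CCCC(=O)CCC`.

The longest carbon chain that includes the carbonyl has 10 carbons, so the parent hydride is decane.
The highest-priority functional group is a ketone (C=O on an internal carbon), so the name ends in -one.
Number the chain so that numbering from this end puts the carbonyl group at C-4 rather than C-7.
This places the carbonyl at C-4; a chloro group at C-10; an iodo group at C-8.
Prefixes are listed alphabetically: chloro, iodo.
Assembling the pieces gives 10-chloro-8-iododecan-4-one.

10-chloro-8-iododecan-4-one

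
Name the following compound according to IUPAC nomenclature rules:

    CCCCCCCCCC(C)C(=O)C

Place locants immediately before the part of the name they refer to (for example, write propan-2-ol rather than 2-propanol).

3-methyldodecan-2-one

Counting along the main chain through the carbonyl gives 12 carbons: the parent is dodecane.
A ketone (C=O on an internal carbon) is the principal characteristic group, giving the suffix -one.
Number the chain so that numbering from this end puts the carbonyl group at C-2 rather than C-11.
That gives the carbonyl at C-2; a methyl group at C-3.
Putting it together: 3-methyldodecan-2-one.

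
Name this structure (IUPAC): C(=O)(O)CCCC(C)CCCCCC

5-methylundecanoic acid

The longest carbon chain that includes the –COOH group has 11 carbons, so the parent hydride is undecane.
The principal characteristic group is a carboxylic acid (terminal –COOH), named with the suffix -oic acid.
Number the chain so that the carboxylic acid carbon is C-1 by definition.
With this numbering: a methyl group at C-5.
Assembling the pieces gives 5-methylundecanoic acid.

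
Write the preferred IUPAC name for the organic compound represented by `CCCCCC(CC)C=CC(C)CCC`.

7-ethyl-4-methyldodec-5-ene

Counting along the main chain through the multiple bond gives 12 carbons: the parent is dodecane.
There is one C=C double bond, indicated by the ending -ene.
Choose the numbering such that numbering from this end puts the double bond at C-5 rather than C-7.
With this numbering: the double bond between C-5 and C-6; an ethyl group at C-7; a methyl group at C-4.
Prefixes are listed alphabetically: ethyl, methyl.
Putting it together: 7-ethyl-4-methyldodec-5-ene.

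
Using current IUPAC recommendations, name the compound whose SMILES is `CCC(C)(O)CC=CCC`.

The longest carbon chain that includes the –OH group and the multiple bond has 8 carbons, so the parent hydride is octane.
An alcohol (–OH) is the principal characteristic group, giving the suffix -ol.
A C=C double bond in the chain gives the infix -ene-.
Choose the numbering such that numbering from this end puts the hydroxyl group at C-3 rather than C-6.
With this numbering: the hydroxyl at C-3; the double bond between C-5 and C-6; a methyl group at C-3.
Putting it together: 3-methyloct-5-en-3-ol.

3-methyloct-5-en-3-ol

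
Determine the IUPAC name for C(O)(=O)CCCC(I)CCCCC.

5-iododecanoic acid

Counting along the main chain through the –COOH group gives 10 carbons: the parent is decane.
The principal characteristic group is a carboxylic acid (terminal –COOH), named with the suffix -oic acid.
The numbering direction is chosen so that the carboxylic acid carbon is C-1 by definition.
That gives an iodo group at C-5.
The name is 5-iododecanoic acid.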